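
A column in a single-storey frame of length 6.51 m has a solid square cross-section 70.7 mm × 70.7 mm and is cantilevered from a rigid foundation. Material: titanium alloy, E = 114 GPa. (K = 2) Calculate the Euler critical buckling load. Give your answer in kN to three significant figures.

I = a⁴/12 = 70.7⁴/12 = 2.082×10^6 mm⁴
I = 2.082×10^6 mm⁴ = 2.082×10^-6 m⁴
Effective length L_e = K·L = 2 × 6.51 = 13.02 m
P_cr = π²EI / L_e² = π² × 114×10⁹ × 2.082×10^-6 / 13.02² = 1.382×10^4 N

P_cr ≈ 13.8 kN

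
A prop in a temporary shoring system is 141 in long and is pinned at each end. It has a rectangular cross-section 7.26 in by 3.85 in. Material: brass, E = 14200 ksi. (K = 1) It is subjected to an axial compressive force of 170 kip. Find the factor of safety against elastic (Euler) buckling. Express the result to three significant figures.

n ≈ 1.43

Buckling occurs about the weak axis: I_min = h·b³/12 with b = 3.85 in (the shorter side).
I_min = 7.26×3.85³/12 = 34.53 in⁴
Effective length L_e = K·L = 1 × 141 = 141.0 in
P_cr = π²EI / L_e² = π² × 14200×10³ × 34.53 / 141.0² = 2.434×10^5 lb
Factor of safety n = P_cr / P = 243.38 / 170 = 1.43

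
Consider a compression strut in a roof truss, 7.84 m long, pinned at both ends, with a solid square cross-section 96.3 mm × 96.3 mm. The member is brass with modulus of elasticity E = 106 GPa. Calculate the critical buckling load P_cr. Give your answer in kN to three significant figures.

I = a⁴/12 = 96.3⁴/12 = 7.167×10^6 mm⁴
I = 7.167×10^6 mm⁴ = 7.167×10^-6 m⁴
Effective length L_e = K·L = 1 × 7.84 = 7.840 m
P_cr = π²EI / L_e² = π² × 106×10⁹ × 7.167×10^-6 / 7.840² = 1.220×10^5 N

P_cr ≈ 122 kN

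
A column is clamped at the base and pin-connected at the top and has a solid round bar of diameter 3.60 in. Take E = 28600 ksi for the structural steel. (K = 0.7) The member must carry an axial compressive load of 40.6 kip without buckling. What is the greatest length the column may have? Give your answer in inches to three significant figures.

L_max ≈ 342 in

I = πd⁴/64 = π×3.60⁴/64 = 8.245 in⁴
At the buckling limit P_cr = P = 4.060×10^4 lb
From P_cr = π²EI/(K·L)²:  L = (1/K)·√(π²EI/P_cr) = (1/0.7)·√(π²×2.86×10^7×8.245/4.060×10^4)
L = 342 in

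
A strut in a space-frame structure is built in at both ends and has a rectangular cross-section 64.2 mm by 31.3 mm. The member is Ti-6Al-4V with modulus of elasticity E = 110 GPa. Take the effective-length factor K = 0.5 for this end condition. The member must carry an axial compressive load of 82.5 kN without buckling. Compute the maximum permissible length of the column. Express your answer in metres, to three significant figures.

L_max ≈ 2.94 m

Buckling occurs about the weak axis: I_min = h·b³/12 with b = 31.3 mm (the shorter side).
I_min = 64.2×31.3³/12 = 1.641×10^5 mm⁴
I = 1.641×10^-7 m⁴
At the buckling limit P_cr = P = 8.250×10^4 N
From P_cr = π²EI/(K·L)²:  L = (1/K)·√(π²EI/P_cr) = (1/0.5)·√(π²×1.10×10^11×1.641×10^-7/8.250×10^4)
L = 2.94 m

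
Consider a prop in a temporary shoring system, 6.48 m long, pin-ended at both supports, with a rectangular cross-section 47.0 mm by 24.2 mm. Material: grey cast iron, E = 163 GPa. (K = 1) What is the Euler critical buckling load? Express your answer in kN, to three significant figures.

P_cr ≈ 2.13 kN

Buckling occurs about the weak axis: I_min = h·b³/12 with b = 24.2 mm (the shorter side).
I_min = 47.0×24.2³/12 = 5.551×10^4 mm⁴
I = 5.551×10^4 mm⁴ = 5.551×10^-8 m⁴
Effective length L_e = K·L = 1 × 6.48 = 6.480 m
P_cr = π²EI / L_e² = π² × 163×10⁹ × 5.551×10^-8 / 6.480² = 2.127×10^3 N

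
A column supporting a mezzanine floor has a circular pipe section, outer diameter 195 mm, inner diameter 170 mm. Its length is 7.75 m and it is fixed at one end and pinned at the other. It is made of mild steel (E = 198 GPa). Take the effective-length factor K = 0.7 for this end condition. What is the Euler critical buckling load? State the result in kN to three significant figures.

P_cr ≈ 1990 kN

d_o = 195 mm, d_i = 170 mm
I = π(d_o⁴ − d_i⁴)/64 = π(195⁴ − 170.0⁴)/64 = 2.998×10^7 mm⁴
I = 2.998×10^7 mm⁴ = 2.998×10^-5 m⁴
Effective length L_e = K·L = 0.7 × 7.75 = 5.425 m
P_cr = π²EI / L_e² = π² × 198×10⁹ × 2.998×10^-5 / 5.425² = 1.990×10^6 N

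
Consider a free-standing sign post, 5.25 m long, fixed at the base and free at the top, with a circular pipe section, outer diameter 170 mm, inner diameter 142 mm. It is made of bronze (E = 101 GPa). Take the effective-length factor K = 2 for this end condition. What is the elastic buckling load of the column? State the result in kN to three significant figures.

d_o = 170 mm, d_i = 142 mm
I = π(d_o⁴ − d_i⁴)/64 = π(170⁴ − 142.0⁴)/64 = 2.104×10^7 mm⁴
I = 2.104×10^7 mm⁴ = 2.104×10^-5 m⁴
Effective length L_e = K·L = 2 × 5.25 = 10.50 m
P_cr = π²EI / L_e² = π² × 101×10⁹ × 2.104×10^-5 / 10.50² = 1.902×10^5 N

P_cr ≈ 190 kN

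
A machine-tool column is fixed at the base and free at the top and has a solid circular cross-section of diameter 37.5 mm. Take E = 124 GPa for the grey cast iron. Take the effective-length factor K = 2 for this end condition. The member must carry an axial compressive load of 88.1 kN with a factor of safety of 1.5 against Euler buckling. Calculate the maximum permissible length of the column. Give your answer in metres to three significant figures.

I = πd⁴/64 = π×37.5⁴/64 = 9.707×10^4 mm⁴
I = 9.707×10^-8 m⁴
Required critical load P_cr = n·P = 1.5 × 88.1 = 132.1 kN = 1.321×10^5 N
From P_cr = π²EI/(K·L)²:  L = (1/K)·√(π²EI/P_cr) = (1/2)·√(π²×1.24×10^11×9.707×10^-8/1.321×10^5)
L = 0.474 m

L_max ≈ 0.474 m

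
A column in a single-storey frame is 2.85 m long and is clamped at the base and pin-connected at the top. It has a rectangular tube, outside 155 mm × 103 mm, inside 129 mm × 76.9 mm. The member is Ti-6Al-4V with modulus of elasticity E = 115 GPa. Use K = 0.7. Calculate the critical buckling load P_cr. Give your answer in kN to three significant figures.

Weak-axis I_min = (h_o·b_o³ − h_i·b_i³)/12 with b_o = 103, b_i = 76.90 mm (shorter outer/inner sides).
I_min = (155×103³ − 129.0×76.90³)/12 = 9.226×10^6 mm⁴
I = 9.226×10^6 mm⁴ = 9.226×10^-6 m⁴
Effective length L_e = K·L = 0.7 × 2.85 = 1.995 m
P_cr = π²EI / L_e² = π² × 115×10⁹ × 9.226×10^-6 / 1.995² = 2.631×10^6 N

P_cr ≈ 2630 kN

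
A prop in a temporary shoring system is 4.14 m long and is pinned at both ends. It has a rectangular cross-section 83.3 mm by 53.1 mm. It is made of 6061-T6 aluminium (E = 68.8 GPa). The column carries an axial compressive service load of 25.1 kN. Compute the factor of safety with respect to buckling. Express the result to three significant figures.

Buckling occurs about the weak axis: I_min = h·b³/12 with b = 53.1 mm (the shorter side).
I_min = 83.3×53.1³/12 = 1.039×10^6 mm⁴
I = 1.039×10^6 mm⁴ = 1.039×10^-6 m⁴
Effective length L_e = K·L = 1 × 4.14 = 4.140 m
P_cr = π²EI / L_e² = π² × 68.8×10⁹ × 1.039×10^-6 / 4.140² = 4.118×10^4 N
Factor of safety n = P_cr / P = 41.175 / 25.1 = 1.64

n ≈ 1.64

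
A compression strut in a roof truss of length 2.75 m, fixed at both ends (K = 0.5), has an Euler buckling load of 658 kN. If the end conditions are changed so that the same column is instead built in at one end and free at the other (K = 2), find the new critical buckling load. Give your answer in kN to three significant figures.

P_cr ≈ 41.1 kN

P_cr ∝ 1/K², so P_cr,new = P_cr,old × (K_old/K_new)² = 658 × (0.5/2)²
= 658 × 0.06250 = 41.1 kN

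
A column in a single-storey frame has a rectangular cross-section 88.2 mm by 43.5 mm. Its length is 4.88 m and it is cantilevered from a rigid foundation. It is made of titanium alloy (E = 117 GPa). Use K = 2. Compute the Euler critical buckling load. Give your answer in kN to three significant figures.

Buckling occurs about the weak axis: I_min = h·b³/12 with b = 43.5 mm (the shorter side).
I_min = 88.2×43.5³/12 = 6.050×10^5 mm⁴
I = 6.050×10^5 mm⁴ = 6.050×10^-7 m⁴
Effective length L_e = K·L = 2 × 4.88 = 9.760 m
P_cr = π²EI / L_e² = π² × 117×10⁹ × 6.050×10^-7 / 9.760² = 7.334×10^3 N

P_cr ≈ 7.33 kN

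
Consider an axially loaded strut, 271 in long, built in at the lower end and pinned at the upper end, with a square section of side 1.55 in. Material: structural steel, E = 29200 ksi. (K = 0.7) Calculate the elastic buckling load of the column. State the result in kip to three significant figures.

P_cr ≈ 3.85 kip

I = a⁴/12 = 1.55⁴/12 = 0.4810 in⁴
Effective length L_e = K·L = 0.7 × 271 = 189.7 in
P_cr = π²EI / L_e² = π² × 29200×10³ × 0.4810 / 189.7² = 3.852×10^3 lb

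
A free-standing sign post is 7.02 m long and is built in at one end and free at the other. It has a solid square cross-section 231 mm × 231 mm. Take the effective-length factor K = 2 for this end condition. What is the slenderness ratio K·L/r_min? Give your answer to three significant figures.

I = a⁴/12 = 231⁴/12 = 2.373×10^8 mm⁴
A = 5.336×10^4 mm²;  r_min = √(I/A) = √(2.373×10^8/5.336×10^4) = 66.68 mm
L_e = K·L = 2 × 7.02 m = 14.04 m = 14040 mm
λ = L_e / r_min = 14040 / 66.68 = 211

λ ≈ 211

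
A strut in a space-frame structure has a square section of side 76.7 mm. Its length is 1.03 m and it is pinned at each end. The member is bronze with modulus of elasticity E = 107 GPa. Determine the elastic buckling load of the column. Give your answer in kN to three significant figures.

I = a⁴/12 = 76.7⁴/12 = 2.884×10^6 mm⁴
I = 2.884×10^6 mm⁴ = 2.884×10^-6 m⁴
Effective length L_e = K·L = 1 × 1.03 = 1.030 m
P_cr = π²EI / L_e² = π² × 107×10⁹ × 2.884×10^-6 / 1.030² = 2.871×10^6 N

P_cr ≈ 2870 kN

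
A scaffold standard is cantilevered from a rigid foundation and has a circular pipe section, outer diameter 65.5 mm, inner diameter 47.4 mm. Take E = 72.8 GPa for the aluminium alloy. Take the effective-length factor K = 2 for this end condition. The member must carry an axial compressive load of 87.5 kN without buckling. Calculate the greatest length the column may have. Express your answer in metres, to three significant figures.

L_max ≈ 1.16 m

d_o = 65.5 mm, d_i = 47.4 mm
I = π(d_o⁴ − d_i⁴)/64 = π(65.5⁴ − 47.40⁴)/64 = 6.557×10^5 mm⁴
I = 6.557×10^-7 m⁴
At the buckling limit P_cr = P = 8.750×10^4 N
From P_cr = π²EI/(K·L)²:  L = (1/K)·√(π²EI/P_cr) = (1/2)·√(π²×7.28×10^10×6.557×10^-7/8.750×10^4)
L = 1.16 m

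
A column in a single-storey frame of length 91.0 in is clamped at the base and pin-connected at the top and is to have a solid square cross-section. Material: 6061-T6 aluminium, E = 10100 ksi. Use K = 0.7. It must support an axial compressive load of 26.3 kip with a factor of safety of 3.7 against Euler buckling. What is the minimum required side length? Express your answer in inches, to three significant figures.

Required P_cr = n·P = 3.7 × 26.3 = 97.31 kip
L_e = K·L = 0.7 × 91.0 = 63.70 in
Required I = P_cr·L_e²/(π²E) = 9.731×10^4 × 63.70² / (π² × 1.01×10^7) = 3.961 in⁴
Solid square: I = a⁴/12  ⇒  a = (12I)^(1/4) = (12×3.961)^(1/4) = 2.63 in

a ≈ 2.63 in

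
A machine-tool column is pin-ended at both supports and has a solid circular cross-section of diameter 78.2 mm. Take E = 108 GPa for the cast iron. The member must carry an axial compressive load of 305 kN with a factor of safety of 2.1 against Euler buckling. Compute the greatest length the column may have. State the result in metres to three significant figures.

I = πd⁴/64 = π×78.2⁴/64 = 1.836×10^6 mm⁴
I = 1.836×10^-6 m⁴
Required critical load P_cr = n·P = 2.1 × 305 = 640.5 kN = 6.405×10^5 N
From P_cr = π²EI/(K·L)²:  L = (1/K)·√(π²EI/P_cr) = (1/1)·√(π²×1.08×10^11×1.836×10^-6/6.405×10^5)
L = 1.75 m

L_max ≈ 1.75 m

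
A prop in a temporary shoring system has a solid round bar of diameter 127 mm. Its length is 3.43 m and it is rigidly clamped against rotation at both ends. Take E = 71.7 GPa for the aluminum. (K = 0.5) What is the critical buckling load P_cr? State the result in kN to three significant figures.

I = πd⁴/64 = π×127⁴/64 = 1.277×10^7 mm⁴
I = 1.277×10^7 mm⁴ = 1.277×10^-5 m⁴
Effective length L_e = K·L = 0.5 × 3.43 = 1.715 m
P_cr = π²EI / L_e² = π² × 71.7×10⁹ × 1.277×10^-5 / 1.715² = 3.072×10^6 N

P_cr ≈ 3070 kN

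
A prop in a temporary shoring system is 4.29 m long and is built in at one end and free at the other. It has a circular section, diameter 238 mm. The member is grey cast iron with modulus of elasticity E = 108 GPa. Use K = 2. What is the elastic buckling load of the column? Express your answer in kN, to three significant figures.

P_cr ≈ 2280 kN

I = πd⁴/64 = π×238⁴/64 = 1.575×10^8 mm⁴
I = 1.575×10^8 mm⁴ = 1.575×10^-4 m⁴
Effective length L_e = K·L = 2 × 4.29 = 8.580 m
P_cr = π²EI / L_e² = π² × 108×10⁹ × 1.575×10^-4 / 8.580² = 2.280×10^6 N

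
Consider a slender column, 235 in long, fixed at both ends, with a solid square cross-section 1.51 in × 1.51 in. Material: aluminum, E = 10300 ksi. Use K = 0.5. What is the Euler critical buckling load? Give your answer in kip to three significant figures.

I = a⁴/12 = 1.51⁴/12 = 0.4332 in⁴
Effective length L_e = K·L = 0.5 × 235 = 117.5 in
P_cr = π²EI / L_e² = π² × 10300×10³ × 0.4332 / 117.5² = 3.190×10^3 lb

P_cr ≈ 3.19 kip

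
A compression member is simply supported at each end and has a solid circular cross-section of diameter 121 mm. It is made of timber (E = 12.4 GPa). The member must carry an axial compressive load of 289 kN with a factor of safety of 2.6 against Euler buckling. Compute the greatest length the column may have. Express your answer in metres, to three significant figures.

I = πd⁴/64 = π×121⁴/64 = 1.052×10^7 mm⁴
I = 1.052×10^-5 m⁴
Required critical load P_cr = n·P = 2.6 × 289 = 751.4 kN = 7.514×10^5 N
From P_cr = π²EI/(K·L)²:  L = (1/K)·√(π²EI/P_cr) = (1/1)·√(π²×1.24×10^10×1.052×10^-5/7.514×10^5)
L = 1.31 m

L_max ≈ 1.31 m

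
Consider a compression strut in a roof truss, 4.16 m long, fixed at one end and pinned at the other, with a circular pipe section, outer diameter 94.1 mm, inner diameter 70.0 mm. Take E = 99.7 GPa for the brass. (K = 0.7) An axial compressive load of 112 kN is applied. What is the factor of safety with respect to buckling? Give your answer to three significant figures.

n ≈ 2.77

d_o = 94.1 mm, d_i = 70.0 mm
I = π(d_o⁴ − d_i⁴)/64 = π(94.1⁴ − 70.00⁴)/64 = 2.670×10^6 mm⁴
I = 2.670×10^6 mm⁴ = 2.670×10^-6 m⁴
Effective length L_e = K·L = 0.7 × 4.16 = 2.912 m
P_cr = π²EI / L_e² = π² × 99.7×10⁹ × 2.670×10^-6 / 2.912² = 3.099×10^5 N
Factor of safety n = P_cr / P = 309.86 / 112 = 2.77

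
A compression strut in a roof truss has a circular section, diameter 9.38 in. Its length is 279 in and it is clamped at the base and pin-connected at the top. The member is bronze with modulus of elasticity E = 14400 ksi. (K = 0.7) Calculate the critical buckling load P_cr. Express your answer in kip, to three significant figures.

P_cr ≈ 1420 kip

I = πd⁴/64 = π×9.38⁴/64 = 380.0 in⁴
Effective length L_e = K·L = 0.7 × 279 = 195.3 in
P_cr = π²EI / L_e² = π² × 14400×10³ × 380.0 / 195.3² = 1.416×10^6 lb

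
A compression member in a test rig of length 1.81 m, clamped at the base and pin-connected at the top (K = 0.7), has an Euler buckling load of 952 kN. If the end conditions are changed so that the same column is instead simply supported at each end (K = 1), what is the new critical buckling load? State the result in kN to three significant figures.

P_cr ∝ 1/K², so P_cr,new = P_cr,old × (K_old/K_new)² = 952 × (0.7/1)²
= 952 × 0.4900 = 466 kN

P_cr ≈ 466 kN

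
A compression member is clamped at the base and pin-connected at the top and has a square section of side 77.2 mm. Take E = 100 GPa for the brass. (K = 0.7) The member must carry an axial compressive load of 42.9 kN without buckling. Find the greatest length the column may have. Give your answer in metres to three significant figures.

I = a⁴/12 = 77.2⁴/12 = 2.960×10^6 mm⁴
I = 2.960×10^-6 m⁴
At the buckling limit P_cr = P = 4.290×10^4 N
From P_cr = π²EI/(K·L)²:  L = (1/K)·√(π²EI/P_cr) = (1/0.7)·√(π²×1.00×10^11×2.960×10^-6/4.290×10^4)
L = 11.8 m

L_max ≈ 11.8 m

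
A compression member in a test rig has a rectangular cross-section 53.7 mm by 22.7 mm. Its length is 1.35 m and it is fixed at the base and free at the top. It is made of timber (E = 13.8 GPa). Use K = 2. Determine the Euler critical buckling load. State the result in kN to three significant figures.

Buckling occurs about the weak axis: I_min = h·b³/12 with b = 22.7 mm (the shorter side).
I_min = 53.7×22.7³/12 = 5.234×10^4 mm⁴
I = 5.234×10^4 mm⁴ = 5.234×10^-8 m⁴
Effective length L_e = K·L = 2 × 1.35 = 2.700 m
P_cr = π²EI / L_e² = π² × 13.8×10⁹ × 5.234×10^-8 / 2.700² = 978.0 N

P_cr ≈ 0.978 kN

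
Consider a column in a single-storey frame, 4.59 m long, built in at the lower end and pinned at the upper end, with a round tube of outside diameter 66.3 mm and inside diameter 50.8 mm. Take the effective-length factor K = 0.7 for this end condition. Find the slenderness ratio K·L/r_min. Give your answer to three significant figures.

d_o = 66.3 mm, d_i = 50.8 mm
I = π(d_o⁴ − d_i⁴)/64 = π(66.3⁴ − 50.80⁴)/64 = 6.216×10^5 mm⁴
A = 1.426×10^3 mm²;  r_min = √(I/A) = √(6.216×10^5/1.426×10^3) = 20.88 mm
L_e = K·L = 0.7 × 4.59 m = 3.213 m = 3213.0 mm
λ = L_e / r_min = 3213.0 / 20.88 = 154

λ ≈ 154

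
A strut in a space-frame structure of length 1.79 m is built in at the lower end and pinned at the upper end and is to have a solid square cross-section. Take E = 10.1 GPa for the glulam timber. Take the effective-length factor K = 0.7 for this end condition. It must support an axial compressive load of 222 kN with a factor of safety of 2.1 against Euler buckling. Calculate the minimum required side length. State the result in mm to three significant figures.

Required P_cr = n·P = 2.1 × 222 = 466.2 kN
L_e = K·L = 0.7 × 1.79 = 1.253 m
Required I = P_cr·L_e²/(π²E) = 4.662×10^5 × 1.253² / (π² × 1.01×10^10) = 7.343×10^-6 m⁴
I_req = 7.343×10^6 mm⁴
Solid square: I = a⁴/12  ⇒  a = (12I)^(1/4) = (12×7.343×10^6)^(1/4) = 96.9 mm

a ≈ 96.9 mm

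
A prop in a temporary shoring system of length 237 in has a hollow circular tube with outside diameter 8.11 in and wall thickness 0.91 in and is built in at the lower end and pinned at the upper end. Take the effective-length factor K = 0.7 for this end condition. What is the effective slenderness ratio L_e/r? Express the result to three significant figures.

λ ≈ 64.7

Inner diameter d_i = 8.11 − 2×0.91 = 6.290 in
I = π(d_o⁴ − d_i⁴)/64 = π(8.11⁴ − 6.290⁴)/64 = 135.5 in⁴
A = 20.58 in²;  r_min = √(I/A) = √(135.5/20.58) = 2.566 in
L_e = K·L = 0.7 × 237 = 165.9 in
λ = L_e / r_min = 165.90 / 2.566 = 64.7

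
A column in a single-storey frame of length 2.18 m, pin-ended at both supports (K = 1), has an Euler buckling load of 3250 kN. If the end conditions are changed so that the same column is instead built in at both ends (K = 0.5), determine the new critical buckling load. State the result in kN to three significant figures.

P_cr ∝ 1/K², so P_cr,new = P_cr,old × (K_old/K_new)² = 3250 × (1/0.5)²
= 3250 × 4.000 = 13000 kN

P_cr ≈ 13000 kN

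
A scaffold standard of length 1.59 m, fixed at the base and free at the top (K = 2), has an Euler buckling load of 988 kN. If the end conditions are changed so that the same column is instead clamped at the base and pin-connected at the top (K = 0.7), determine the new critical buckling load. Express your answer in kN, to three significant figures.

P_cr ≈ 8070 kN

P_cr ∝ 1/K², so P_cr,new = P_cr,old × (K_old/K_new)² = 988 × (2/0.7)²
= 988 × 8.163 = 8070 kN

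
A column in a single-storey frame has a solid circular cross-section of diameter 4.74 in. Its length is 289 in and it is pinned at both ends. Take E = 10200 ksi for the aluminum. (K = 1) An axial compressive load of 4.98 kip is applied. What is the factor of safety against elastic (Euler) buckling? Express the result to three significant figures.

n ≈ 6.00

I = πd⁴/64 = π×4.74⁴/64 = 24.78 in⁴
Effective length L_e = K·L = 1 × 289 = 289.0 in
P_cr = π²EI / L_e² = π² × 10200×10³ × 24.78 / 289.0² = 2.987×10^4 lb
Factor of safety n = P_cr / P = 29.867 / 4.98 = 6.00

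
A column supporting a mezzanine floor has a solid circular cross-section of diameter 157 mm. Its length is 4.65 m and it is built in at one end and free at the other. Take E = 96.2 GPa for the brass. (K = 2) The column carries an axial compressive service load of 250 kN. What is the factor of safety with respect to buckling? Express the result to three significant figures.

n ≈ 1.31

I = πd⁴/64 = π×157⁴/64 = 2.982×10^7 mm⁴
I = 2.982×10^7 mm⁴ = 2.982×10^-5 m⁴
Effective length L_e = K·L = 2 × 4.65 = 9.300 m
P_cr = π²EI / L_e² = π² × 96.2×10⁹ × 2.982×10^-5 / 9.300² = 3.274×10^5 N
Factor of safety n = P_cr / P = 327.40 / 250 = 1.31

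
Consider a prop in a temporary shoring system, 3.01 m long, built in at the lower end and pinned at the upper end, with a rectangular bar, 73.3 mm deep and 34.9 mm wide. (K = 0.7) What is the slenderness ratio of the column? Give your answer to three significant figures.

λ ≈ 209

For a rectangle r_min = b/√12 = 34.9/√12 = 10.07 mm
L_e = K·L = 0.7 × 3.01 m = 2.107 m = 2107.0 mm
λ = L_e / r_min = 2107.0 / 10.07 = 209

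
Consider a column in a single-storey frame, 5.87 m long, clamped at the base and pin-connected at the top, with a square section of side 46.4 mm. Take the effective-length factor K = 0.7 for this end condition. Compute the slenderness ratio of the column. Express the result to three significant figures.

For a square r = a/√12 = 46.4/√12 = 13.39 mm
L_e = K·L = 0.7 × 5.87 m = 4.109 m = 4109.0 mm
λ = L_e / r_min = 4109.0 / 13.39 = 307

λ ≈ 307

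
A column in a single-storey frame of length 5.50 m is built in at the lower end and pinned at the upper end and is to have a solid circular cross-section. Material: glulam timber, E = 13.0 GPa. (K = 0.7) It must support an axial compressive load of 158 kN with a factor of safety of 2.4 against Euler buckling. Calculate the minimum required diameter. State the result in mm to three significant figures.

d ≈ 173 mm

Required P_cr = n·P = 2.4 × 158 = 379.2 kN
L_e = K·L = 0.7 × 5.50 = 3.850 m
Required I = P_cr·L_e²/(π²E) = 3.792×10^5 × 3.850² / (π² × 1.30×10^10) = 4.381×10^-5 m⁴
I_req = 4.381×10^7 mm⁴
Solid circle: I = πd⁴/64  ⇒  d = (64I/π)^(1/4) = (64×4.381×10^7/π)^(1/4) = 173 mm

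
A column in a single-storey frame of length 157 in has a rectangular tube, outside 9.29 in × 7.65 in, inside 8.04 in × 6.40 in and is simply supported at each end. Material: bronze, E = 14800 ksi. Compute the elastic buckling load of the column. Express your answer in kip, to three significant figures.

Weak-axis I_min = (h_o·b_o³ − h_i·b_i³)/12 with b_o = 7.65, b_i = 6.400 in (shorter outer/inner sides).
I_min = (9.29×7.65³ − 8.040×6.400³)/12 = 171.0 in⁴
Effective length L_e = K·L = 1 × 157 = 157.0 in
P_cr = π²EI / L_e² = π² × 14800×10³ × 171.0 / 157.0² = 1.013×10^6 lb

P_cr ≈ 1010 kip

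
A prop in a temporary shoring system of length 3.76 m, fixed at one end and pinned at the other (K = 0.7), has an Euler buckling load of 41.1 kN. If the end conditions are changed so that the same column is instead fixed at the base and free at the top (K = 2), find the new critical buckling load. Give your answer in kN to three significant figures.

P_cr ≈ 5.03 kN

P_cr ∝ 1/K², so P_cr,new = P_cr,old × (K_old/K_new)² = 41.1 × (0.7/2)²
= 41.1 × 0.1225 = 5.03 kN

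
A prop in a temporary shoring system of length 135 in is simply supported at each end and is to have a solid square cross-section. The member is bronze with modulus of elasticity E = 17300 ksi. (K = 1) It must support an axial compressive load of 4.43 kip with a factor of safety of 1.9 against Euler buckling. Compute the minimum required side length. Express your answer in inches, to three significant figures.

Required P_cr = n·P = 1.9 × 4.43 = 8.417 kip
L_e = K·L = 1 × 135 = 135.0 in
Required I = P_cr·L_e²/(π²E) = 8.417×10^3 × 135.0² / (π² × 1.73×10^7) = 0.8984 in⁴
Solid square: I = a⁴/12  ⇒  a = (12I)^(1/4) = (12×0.8984)^(1/4) = 1.81 in

a ≈ 1.81 in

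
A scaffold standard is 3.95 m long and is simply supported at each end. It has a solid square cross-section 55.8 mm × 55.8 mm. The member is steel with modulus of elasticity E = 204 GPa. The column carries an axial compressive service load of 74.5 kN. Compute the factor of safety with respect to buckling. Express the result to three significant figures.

n ≈ 1.40

I = a⁴/12 = 55.8⁴/12 = 8.079×10^5 mm⁴
I = 8.079×10^5 mm⁴ = 8.079×10^-7 m⁴
Effective length L_e = K·L = 1 × 3.95 = 3.950 m
P_cr = π²EI / L_e² = π² × 204×10⁹ × 8.079×10^-7 / 3.950² = 1.043×10^5 N
Factor of safety n = P_cr / P = 104.25 / 74.5 = 1.40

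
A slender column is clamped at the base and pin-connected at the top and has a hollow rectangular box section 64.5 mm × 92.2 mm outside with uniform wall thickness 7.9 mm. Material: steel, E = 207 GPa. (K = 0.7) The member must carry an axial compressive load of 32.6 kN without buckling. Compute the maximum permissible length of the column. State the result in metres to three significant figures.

L_max ≈ 13.0 m

Inner dimensions: h_i = 92.2 − 2×7.9 = 76.40 mm, b_i = 64.5 − 2×7.9 = 48.70 mm
Weak-axis I_min = (h_o·b_o³ − h_i·b_i³)/12 with b_o = 64.5, b_i = 48.70 mm (shorter outer/inner sides).
I_min = (92.2×64.5³ − 76.40×48.70³)/12 = 1.326×10^6 mm⁴
I = 1.326×10^-6 m⁴
At the buckling limit P_cr = P = 3.260×10^4 N
From P_cr = π²EI/(K·L)²:  L = (1/K)·√(π²EI/P_cr) = (1/0.7)·√(π²×2.07×10^11×1.326×10^-6/3.260×10^4)
L = 13.0 m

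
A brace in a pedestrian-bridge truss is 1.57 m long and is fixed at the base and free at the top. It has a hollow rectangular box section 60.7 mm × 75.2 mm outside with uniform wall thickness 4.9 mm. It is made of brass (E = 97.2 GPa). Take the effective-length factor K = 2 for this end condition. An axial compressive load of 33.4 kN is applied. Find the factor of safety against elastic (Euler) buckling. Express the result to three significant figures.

Inner dimensions: h_i = 75.2 − 2×4.9 = 65.40 mm, b_i = 60.7 − 2×4.9 = 50.90 mm
Weak-axis I_min = (h_o·b_o³ − h_i·b_i³)/12 with b_o = 60.7, b_i = 50.90 mm (shorter outer/inner sides).
I_min = (75.2×60.7³ − 65.40×50.90³)/12 = 6.828×10^5 mm⁴
I = 6.828×10^5 mm⁴ = 6.828×10^-7 m⁴
Effective length L_e = K·L = 2 × 1.57 = 3.140 m
P_cr = π²EI / L_e² = π² × 97.2×10⁹ × 6.828×10^-7 / 3.140² = 6.644×10^4 N
Factor of safety n = P_cr / P = 66.438 / 33.4 = 1.99

n ≈ 1.99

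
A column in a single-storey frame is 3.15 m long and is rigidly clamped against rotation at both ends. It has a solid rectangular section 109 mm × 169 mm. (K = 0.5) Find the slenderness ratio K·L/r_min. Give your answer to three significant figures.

λ ≈ 50.1

For a rectangle r_min = b/√12 = 109/√12 = 31.47 mm
L_e = K·L = 0.5 × 3.15 m = 1.575 m = 1575.0 mm
λ = L_e / r_min = 1575.0 / 31.47 = 50.1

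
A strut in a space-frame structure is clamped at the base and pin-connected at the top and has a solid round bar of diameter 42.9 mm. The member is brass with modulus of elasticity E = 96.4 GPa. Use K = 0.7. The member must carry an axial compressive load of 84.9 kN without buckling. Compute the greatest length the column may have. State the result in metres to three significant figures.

L_max ≈ 1.95 m

I = πd⁴/64 = π×42.9⁴/64 = 1.663×10^5 mm⁴
I = 1.663×10^-7 m⁴
At the buckling limit P_cr = P = 8.490×10^4 N
From P_cr = π²EI/(K·L)²:  L = (1/K)·√(π²EI/P_cr) = (1/0.7)·√(π²×9.64×10^10×1.663×10^-7/8.490×10^4)
L = 1.95 m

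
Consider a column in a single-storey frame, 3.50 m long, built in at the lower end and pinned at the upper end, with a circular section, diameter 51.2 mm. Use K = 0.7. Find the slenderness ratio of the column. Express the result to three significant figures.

For a solid circle r = d/4 = 51.2/4 = 12.80 mm
L_e = K·L = 0.7 × 3.50 m = 2.450 m = 2450.0 mm
λ = L_e / r_min = 2450.0 / 12.80 = 191

λ ≈ 191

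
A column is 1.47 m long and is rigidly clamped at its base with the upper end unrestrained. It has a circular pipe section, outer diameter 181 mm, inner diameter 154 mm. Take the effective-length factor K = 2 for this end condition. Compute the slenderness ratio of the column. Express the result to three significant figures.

d_o = 181 mm, d_i = 154 mm
I = π(d_o⁴ − d_i⁴)/64 = π(181⁴ − 154.0⁴)/64 = 2.508×10^7 mm⁴
A = 7.104×10^3 mm²;  r_min = √(I/A) = √(2.508×10^7/7.104×10^3) = 59.41 mm
L_e = K·L = 2 × 1.47 m = 2.940 m = 2940.0 mm
λ = L_e / r_min = 2940.0 / 59.41 = 49.5

λ ≈ 49.5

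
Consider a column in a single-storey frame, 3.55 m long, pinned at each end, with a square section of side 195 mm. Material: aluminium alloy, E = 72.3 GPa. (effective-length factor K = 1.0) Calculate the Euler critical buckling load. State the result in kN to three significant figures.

I = a⁴/12 = 195⁴/12 = 1.205×10^8 mm⁴
I = 1.205×10^8 mm⁴ = 1.205×10^-4 m⁴
Effective length L_e = K·L = 1 × 3.55 = 3.550 m
P_cr = π²EI / L_e² = π² × 72.3×10⁹ × 1.205×10^-4 / 3.550² = 6.822×10^6 N

P_cr ≈ 6820 kN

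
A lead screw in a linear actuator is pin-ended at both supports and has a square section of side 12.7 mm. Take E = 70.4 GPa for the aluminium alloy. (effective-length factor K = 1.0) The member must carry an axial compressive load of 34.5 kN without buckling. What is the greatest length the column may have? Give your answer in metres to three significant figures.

I = a⁴/12 = 12.7⁴/12 = 2.168×10^3 mm⁴
I = 2.168×10^-9 m⁴
At the buckling limit P_cr = P = 3.450×10^4 N
From P_cr = π²EI/(K·L)²:  L = (1/K)·√(π²EI/P_cr) = (1/1)·√(π²×7.04×10^10×2.168×10^-9/3.450×10^4)
L = 0.209 m

L_max ≈ 0.209 m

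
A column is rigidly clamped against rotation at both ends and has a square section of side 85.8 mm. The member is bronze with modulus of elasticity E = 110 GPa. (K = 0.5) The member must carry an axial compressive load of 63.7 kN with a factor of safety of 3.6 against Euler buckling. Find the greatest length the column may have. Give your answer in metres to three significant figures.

L_max ≈ 9.25 m

I = a⁴/12 = 85.8⁴/12 = 4.516×10^6 mm⁴
I = 4.516×10^-6 m⁴
Required critical load P_cr = n·P = 3.6 × 63.7 = 229.3 kN = 2.293×10^5 N
From P_cr = π²EI/(K·L)²:  L = (1/K)·√(π²EI/P_cr) = (1/0.5)·√(π²×1.10×10^11×4.516×10^-6/2.293×10^5)
L = 9.25 m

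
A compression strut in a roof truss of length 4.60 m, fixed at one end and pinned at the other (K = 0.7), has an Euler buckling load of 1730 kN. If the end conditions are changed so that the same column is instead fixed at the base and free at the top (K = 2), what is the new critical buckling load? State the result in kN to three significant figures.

P_cr ∝ 1/K², so P_cr,new = P_cr,old × (K_old/K_new)² = 1730 × (0.7/2)²
= 1730 × 0.1225 = 212 kN

P_cr ≈ 212 kN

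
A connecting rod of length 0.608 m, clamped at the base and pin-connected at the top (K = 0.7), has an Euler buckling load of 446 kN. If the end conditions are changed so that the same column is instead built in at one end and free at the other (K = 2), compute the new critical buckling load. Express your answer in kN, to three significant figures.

P_cr ∝ 1/K², so P_cr,new = P_cr,old × (K_old/K_new)² = 446 × (0.7/2)²
= 446 × 0.1225 = 54.6 kN

P_cr ≈ 54.6 kN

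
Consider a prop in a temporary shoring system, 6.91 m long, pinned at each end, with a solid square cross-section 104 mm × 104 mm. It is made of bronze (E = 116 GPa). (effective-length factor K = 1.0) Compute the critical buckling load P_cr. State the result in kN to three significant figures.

P_cr ≈ 234 kN

I = a⁴/12 = 104⁴/12 = 9.749×10^6 mm⁴
I = 9.749×10^6 mm⁴ = 9.749×10^-6 m⁴
Effective length L_e = K·L = 1 × 6.91 = 6.910 m
P_cr = π²EI / L_e² = π² × 116×10⁹ × 9.749×10^-6 / 6.910² = 2.338×10^5 N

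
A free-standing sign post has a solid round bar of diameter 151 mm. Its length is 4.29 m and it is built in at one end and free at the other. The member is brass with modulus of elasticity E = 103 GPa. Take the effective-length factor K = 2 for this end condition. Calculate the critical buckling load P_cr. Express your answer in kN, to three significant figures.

P_cr ≈ 352 kN

I = πd⁴/64 = π×151⁴/64 = 2.552×10^7 mm⁴
I = 2.552×10^7 mm⁴ = 2.552×10^-5 m⁴
Effective length L_e = K·L = 2 × 4.29 = 8.580 m
P_cr = π²EI / L_e² = π² × 103×10⁹ × 2.552×10^-5 / 8.580² = 3.524×10^5 N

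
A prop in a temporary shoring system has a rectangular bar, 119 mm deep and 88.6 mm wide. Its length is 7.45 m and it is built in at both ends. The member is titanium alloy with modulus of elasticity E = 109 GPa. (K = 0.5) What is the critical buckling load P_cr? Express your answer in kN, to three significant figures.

P_cr ≈ 535 kN

Buckling occurs about the weak axis: I_min = h·b³/12 with b = 88.6 mm (the shorter side).
I_min = 119×88.6³/12 = 6.897×10^6 mm⁴
I = 6.897×10^6 mm⁴ = 6.897×10^-6 m⁴
Effective length L_e = K·L = 0.5 × 7.45 = 3.725 m
P_cr = π²EI / L_e² = π² × 109×10⁹ × 6.897×10^-6 / 3.725² = 5.347×10^5 N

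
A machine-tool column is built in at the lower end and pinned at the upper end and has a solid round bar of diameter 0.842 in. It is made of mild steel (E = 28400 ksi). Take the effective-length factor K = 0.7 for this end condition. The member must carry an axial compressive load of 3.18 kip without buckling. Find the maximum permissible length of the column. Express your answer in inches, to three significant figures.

L_max ≈ 66.6 in

I = πd⁴/64 = π×0.842⁴/64 = 2.467×10^-2 in⁴
At the buckling limit P_cr = P = 3.180×10^3 lb
From P_cr = π²EI/(K·L)²:  L = (1/K)·√(π²EI/P_cr) = (1/0.7)·√(π²×2.84×10^7×2.467×10^-2/3.180×10^3)
L = 66.6 in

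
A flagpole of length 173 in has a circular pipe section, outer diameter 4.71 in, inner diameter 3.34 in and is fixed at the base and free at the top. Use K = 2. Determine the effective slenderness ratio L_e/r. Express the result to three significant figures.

d_o = 4.71 in, d_i = 3.34 in
I = π(d_o⁴ − d_i⁴)/64 = π(4.71⁴ − 3.340⁴)/64 = 18.05 in⁴
A = 8.662 in²;  r_min = √(I/A) = √(18.05/8.662) = 1.444 in
L_e = K·L = 2 × 173 = 346.0 in
λ = L_e / r_min = 346.00 / 1.444 = 240

λ ≈ 240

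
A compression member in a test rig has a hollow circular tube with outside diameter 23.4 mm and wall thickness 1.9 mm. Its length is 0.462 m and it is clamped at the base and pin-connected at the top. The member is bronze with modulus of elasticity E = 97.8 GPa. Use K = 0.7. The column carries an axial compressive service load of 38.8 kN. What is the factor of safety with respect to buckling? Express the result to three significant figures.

Inner diameter d_i = 23.4 − 2×1.9 = 19.60 mm
I = π(d_o⁴ − d_i⁴)/64 = π(23.4⁴ − 19.60⁴)/64 = 7.473×10^3 mm⁴
I = 7.473×10^3 mm⁴ = 7.473×10^-9 m⁴
Effective length L_e = K·L = 0.7 × 0.462 = 0.3234 m
P_cr = π²EI / L_e² = π² × 97.8×10⁹ × 7.473×10^-9 / 0.3234² = 6.897×10^4 N
Factor of safety n = P_cr / P = 68.971 / 38.8 = 1.78

n ≈ 1.78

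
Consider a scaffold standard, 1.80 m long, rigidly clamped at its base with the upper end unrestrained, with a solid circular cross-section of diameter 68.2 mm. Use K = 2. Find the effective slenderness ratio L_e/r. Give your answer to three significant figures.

For a solid circle r = d/4 = 68.2/4 = 17.05 mm
L_e = K·L = 2 × 1.80 m = 3.600 m = 3600.0 mm
λ = L_e / r_min = 3600.0 / 17.05 = 211

λ ≈ 211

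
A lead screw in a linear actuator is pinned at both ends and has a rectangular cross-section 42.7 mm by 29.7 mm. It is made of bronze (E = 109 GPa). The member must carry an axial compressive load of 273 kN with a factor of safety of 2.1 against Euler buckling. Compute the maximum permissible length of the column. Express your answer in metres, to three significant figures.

Buckling occurs about the weak axis: I_min = h·b³/12 with b = 29.7 mm (the shorter side).
I_min = 42.7×29.7³/12 = 9.322×10^4 mm⁴
I = 9.322×10^-8 m⁴
Required critical load P_cr = n·P = 2.1 × 273 = 573.3 kN = 5.733×10^5 N
From P_cr = π²EI/(K·L)²:  L = (1/K)·√(π²EI/P_cr) = (1/1)·√(π²×1.09×10^11×9.322×10^-8/5.733×10^5)
L = 0.418 m

L_max ≈ 0.418 m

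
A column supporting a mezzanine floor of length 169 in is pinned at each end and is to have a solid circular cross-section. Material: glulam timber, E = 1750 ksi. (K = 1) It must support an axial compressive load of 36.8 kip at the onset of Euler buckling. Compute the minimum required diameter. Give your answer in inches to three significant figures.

d ≈ 5.93 in

L_e = K·L = 1 × 169 = 169.0 in
Required I = P_cr·L_e²/(π²E) = 3.680×10^4 × 169.0² / (π² × 1.75×10^6) = 60.85 in⁴
Solid circle: I = πd⁴/64  ⇒  d = (64I/π)^(1/4) = (64×60.85/π)^(1/4) = 5.93 in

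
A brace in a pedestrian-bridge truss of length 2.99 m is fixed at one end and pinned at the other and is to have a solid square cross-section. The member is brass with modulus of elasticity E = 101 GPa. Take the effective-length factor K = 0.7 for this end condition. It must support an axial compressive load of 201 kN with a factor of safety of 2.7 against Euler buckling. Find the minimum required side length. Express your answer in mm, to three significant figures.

Required P_cr = n·P = 2.7 × 201 = 542.7 kN
L_e = K·L = 0.7 × 2.99 = 2.093 m
Required I = P_cr·L_e²/(π²E) = 5.427×10^5 × 2.093² / (π² × 1.01×10^11) = 2.385×10^-6 m⁴
I_req = 2.385×10^6 mm⁴
Solid square: I = a⁴/12  ⇒  a = (12I)^(1/4) = (12×2.385×10^6)^(1/4) = 73.1 mm

a ≈ 73.1 mm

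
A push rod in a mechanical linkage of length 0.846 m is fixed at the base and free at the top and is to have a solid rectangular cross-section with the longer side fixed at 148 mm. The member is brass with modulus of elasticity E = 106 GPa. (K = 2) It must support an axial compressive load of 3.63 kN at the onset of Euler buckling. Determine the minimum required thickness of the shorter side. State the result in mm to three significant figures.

L_e = K·L = 2 × 0.846 = 1.692 m
Required I = P_cr·L_e²/(π²E) = 3.630×10^3 × 1.692² / (π² × 1.06×10^11) = 9.933×10^-9 m⁴
I_req = 9.933×10^3 mm⁴
Rectangle, weak axis: I_min = h·b³/12 with h = 148 mm fixed  ⇒  b = (12I/h)^(1/3) = 9.30 mm

b ≈ 9.30 mm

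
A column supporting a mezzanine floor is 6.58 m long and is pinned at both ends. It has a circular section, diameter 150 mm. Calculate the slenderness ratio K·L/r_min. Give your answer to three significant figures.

λ ≈ 175

For a solid circle r = d/4 = 150/4 = 37.50 mm
L_e = K·L = 1 × 6.58 m = 6.580 m = 6580.0 mm
λ = L_e / r_min = 6580.0 / 37.50 = 175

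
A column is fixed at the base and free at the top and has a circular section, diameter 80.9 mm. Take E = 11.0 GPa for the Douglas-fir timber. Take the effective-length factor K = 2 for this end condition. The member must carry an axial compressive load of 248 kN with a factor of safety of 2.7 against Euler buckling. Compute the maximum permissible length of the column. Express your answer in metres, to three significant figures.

I = πd⁴/64 = π×80.9⁴/64 = 2.103×10^6 mm⁴
I = 2.103×10^-6 m⁴
Required critical load P_cr = n·P = 2.7 × 248 = 669.6 kN = 6.696×10^5 N
From P_cr = π²EI/(K·L)²:  L = (1/K)·√(π²EI/P_cr) = (1/2)·√(π²×1.10×10^10×2.103×10^-6/6.696×10^5)
L = 0.292 m

L_max ≈ 0.292 m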